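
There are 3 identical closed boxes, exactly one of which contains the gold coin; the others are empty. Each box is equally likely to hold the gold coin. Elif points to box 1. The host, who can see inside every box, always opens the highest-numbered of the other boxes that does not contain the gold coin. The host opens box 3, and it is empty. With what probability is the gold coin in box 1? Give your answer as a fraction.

1/2

Condition on the true location of the gold coin.
If it is in either of boxes 1 and 2 (prior 1/3 each): box 3 is the highest-numbered option available, probability 1; weight (1/3)·1 = 1/3 each.
If it is in box 3 (prior 1/3): the host opened box 3, so this case is ruled out; weight (1/3)·0 = 0.
The weights sum to 2/3.
So P(the gold coin in box 1 | the host opened box 3) = (1/3) / (2/3) = 1/2.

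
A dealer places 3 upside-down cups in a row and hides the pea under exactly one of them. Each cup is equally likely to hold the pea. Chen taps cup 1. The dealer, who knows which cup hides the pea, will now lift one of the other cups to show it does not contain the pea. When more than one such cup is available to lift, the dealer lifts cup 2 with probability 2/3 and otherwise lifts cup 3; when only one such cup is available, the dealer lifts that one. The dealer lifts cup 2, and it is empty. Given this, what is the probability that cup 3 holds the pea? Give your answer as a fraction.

Apply Bayes' rule, conditioning on where the pea actually is.
If it is under cup 1 (prior 1/3): cup 2 is available, opened with probability 2/3; weight (1/3)·(2/3) = 2/9.
If it is under cup 2 (prior 1/3): the dealer opened cup 2, so this case is ruled out; weight (1/3)·0 = 0.
If it is under cup 3 (prior 1/3): only cup 2 is available, probability 1; weight (1/3)·1 = 1/3.
The weights sum to 5/9.
So P(the pea under cup 3 | the dealer opened cup 2) = (1/3) / (5/9) = 3/5.

3/5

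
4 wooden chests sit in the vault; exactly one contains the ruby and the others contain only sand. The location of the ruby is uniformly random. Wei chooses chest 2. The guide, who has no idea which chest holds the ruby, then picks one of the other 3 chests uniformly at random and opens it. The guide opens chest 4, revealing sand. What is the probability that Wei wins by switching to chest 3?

1/3

Apply Bayes' rule, conditioning on where the ruby actually is.
If it is in any of chests 1, 2, and 3 (prior 1/4 each): the guide picks chest 4 with probability 1/3 regardless, and it is not the prize; weight (1/4)·(1/3) = 1/12 each.
If it is in chest 4 (prior 1/4): the guide opened chest 4, so this case is ruled out; weight (1/4)·0 = 0.
The weights sum to 1/4.
So P(the ruby in chest 3 | the guide opened chest 4) = (1/12) / (1/4) = 1/3.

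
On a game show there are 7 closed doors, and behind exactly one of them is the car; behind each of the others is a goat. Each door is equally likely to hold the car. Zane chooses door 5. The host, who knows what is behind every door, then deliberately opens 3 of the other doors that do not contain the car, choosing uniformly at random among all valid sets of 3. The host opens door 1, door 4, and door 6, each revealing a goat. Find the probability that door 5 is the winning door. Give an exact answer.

1/7

Condition on the true location of the car.
If it is behind any of doors 1, 4, and 6 (prior 1/7 each): that door was opened and seen not to hold the prize — ruled out; weight (1/7)·0 = 0 each.
If it is behind any of doors 2, 3, and 7 (prior 1/7 each): the host has 10 equally likely choices, so probability 1/10; weight (1/7)·(1/10) = 1/70 each.
If it is behind door 5 (prior 1/7): the host has 20 equally likely choices, so probability 1/20; weight (1/7)·(1/20) = 1/140.
The weights sum to 1/20.
So P(the car behind door 5 | the host opened door 1, door 4, and door 6) = (1/140) / (1/20) = 1/7.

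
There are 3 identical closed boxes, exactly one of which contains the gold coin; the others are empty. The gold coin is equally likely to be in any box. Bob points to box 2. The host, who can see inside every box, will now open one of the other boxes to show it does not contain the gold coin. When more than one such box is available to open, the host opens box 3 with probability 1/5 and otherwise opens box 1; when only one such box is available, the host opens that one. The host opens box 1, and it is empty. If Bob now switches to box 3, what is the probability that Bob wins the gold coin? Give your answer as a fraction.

5/9

Condition on the true location of the gold coin.
If it is in box 1 (prior 1/3): the host opened box 1, so this case is ruled out; weight (1/3)·0 = 0.
If it is in box 2 (prior 1/3): box 3 is available but not opened, probability 4/5; weight (1/3)·(4/5) = 4/15.
If it is in box 3 (prior 1/3): only box 1 is available, probability 1; weight (1/3)·1 = 1/3.
The weights sum to 3/5.
So P(the gold coin in box 3 | the host opened box 1) = (1/3) / (3/5) = 5/9.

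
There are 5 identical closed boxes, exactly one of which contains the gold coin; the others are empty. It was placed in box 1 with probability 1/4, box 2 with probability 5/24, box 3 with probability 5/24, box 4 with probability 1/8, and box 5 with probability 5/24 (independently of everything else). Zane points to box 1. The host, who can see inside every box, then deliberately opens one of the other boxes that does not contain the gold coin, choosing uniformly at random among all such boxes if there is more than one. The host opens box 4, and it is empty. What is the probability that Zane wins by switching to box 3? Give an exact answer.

Consider each possible location of the gold coin in turn.
If it is in box 1 (prior 1/4): the host has 4 equally likely choices, so probability 1/4; weight (1/4)·(1/4) = 1/16.
If it is in any of boxes 2, 3, and 5 (prior 5/24 each): the host has 3 equally likely choices, so probability 1/3; weight (5/24)·(1/3) = 5/72 each.
If it is in box 4 (prior 1/8): the host opened box 4, so this case is ruled out; weight (1/8)·0 = 0.
The weights sum to 13/48.
So P(the gold coin in box 3 | the host opened box 4) = (5/72) / (13/48) = 10/39.

10/39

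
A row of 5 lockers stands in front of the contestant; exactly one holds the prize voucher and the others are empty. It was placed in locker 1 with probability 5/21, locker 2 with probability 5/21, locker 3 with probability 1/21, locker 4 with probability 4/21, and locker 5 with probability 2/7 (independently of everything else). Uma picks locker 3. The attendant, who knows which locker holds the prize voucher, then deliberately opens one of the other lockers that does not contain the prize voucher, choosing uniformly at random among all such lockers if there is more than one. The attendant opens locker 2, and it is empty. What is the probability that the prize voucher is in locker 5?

8/21

Consider each possible location of the prize voucher in turn.
If it is in locker 1 (prior 5/21): the attendant has 3 equally likely choices, so probability 1/3; weight (5/21)·(1/3) = 5/63.
If it is in locker 2 (prior 5/21): the attendant opened locker 2, so this case is ruled out; weight (5/21)·0 = 0.
If it is in locker 3 (prior 1/21): the attendant has 4 equally likely choices, so probability 1/4; weight (1/21)·(1/4) = 1/84.
If it is in locker 4 (prior 4/21): the attendant has 3 equally likely choices, so probability 1/3; weight (4/21)·(1/3) = 4/63.
If it is in locker 5 (prior 2/7): the attendant has 3 equally likely choices, so probability 1/3; weight (2/7)·(1/3) = 2/21.
The weights sum to 1/4.
So P(the prize voucher in locker 5 | the attendant opened locker 2) = (2/21) / (1/4) = 8/21.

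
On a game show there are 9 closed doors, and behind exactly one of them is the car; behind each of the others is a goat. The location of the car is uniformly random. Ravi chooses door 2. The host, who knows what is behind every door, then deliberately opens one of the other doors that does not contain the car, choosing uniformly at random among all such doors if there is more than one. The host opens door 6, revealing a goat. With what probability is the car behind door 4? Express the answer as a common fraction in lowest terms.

8/63

Apply Bayes' rule, conditioning on where the car actually is.
If it is behind any of doors 1, 3, 4, 5, 7, 8, and 9 (prior 1/9 each): the host has 7 equally likely choices, so probability 1/7; weight (1/9)·(1/7) = 1/63 each.
If it is behind door 2 (prior 1/9): the host has 8 equally likely choices, so probability 1/8; weight (1/9)·(1/8) = 1/72.
If it is behind door 6 (prior 1/9): the host opened door 6, so this case is ruled out; weight (1/9)·0 = 0.
The weights sum to 1/8.
So P(the car behind door 4 | the host opened door 6) = (1/63) / (1/8) = 8/63.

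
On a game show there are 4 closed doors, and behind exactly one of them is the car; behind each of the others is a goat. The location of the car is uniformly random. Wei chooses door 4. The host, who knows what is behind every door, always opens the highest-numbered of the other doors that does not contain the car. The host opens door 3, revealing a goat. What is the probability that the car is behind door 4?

1/3

Condition on the true location of the car.
If it is behind any of doors 1, 2, and 4 (prior 1/4 each): door 3 is the highest-numbered option available, probability 1; weight (1/4)·1 = 1/4 each.
If it is behind door 3 (prior 1/4): the host opened door 3, so this case is ruled out; weight (1/4)·0 = 0.
The weights sum to 3/4.
So P(the car behind door 4 | the host opened door 3) = (1/4) / (3/4) = 1/3.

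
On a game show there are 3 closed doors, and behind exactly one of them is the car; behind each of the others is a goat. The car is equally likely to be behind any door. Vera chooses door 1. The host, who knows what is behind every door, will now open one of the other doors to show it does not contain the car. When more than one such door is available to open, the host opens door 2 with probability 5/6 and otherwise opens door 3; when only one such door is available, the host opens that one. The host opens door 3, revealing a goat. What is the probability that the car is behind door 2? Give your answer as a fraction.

Consider each possible location of the car in turn.
If it is behind door 1 (prior 1/3): door 2 is available but not opened, probability 1/6; weight (1/3)·(1/6) = 1/18.
If it is behind door 2 (prior 1/3): only door 3 is available, probability 1; weight (1/3)·1 = 1/3.
If it is behind door 3 (prior 1/3): the host opened door 3, so this case is ruled out; weight (1/3)·0 = 0.
The weights sum to 7/18.
So P(the car behind door 2 | the host opened door 3) = (1/3) / (7/18) = 6/7.

6/7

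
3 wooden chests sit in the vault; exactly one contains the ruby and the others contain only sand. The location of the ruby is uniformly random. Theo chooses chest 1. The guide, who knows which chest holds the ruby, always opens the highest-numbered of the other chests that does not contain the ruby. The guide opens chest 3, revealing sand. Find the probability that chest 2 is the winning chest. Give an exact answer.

Condition on the true location of the ruby.
If it is in either of chests 1 and 2 (prior 1/3 each): chest 3 is the highest-numbered option available, probability 1; weight (1/3)·1 = 1/3 each.
If it is in chest 3 (prior 1/3): the guide opened chest 3, so this case is ruled out; weight (1/3)·0 = 0.
The weights sum to 2/3.
So P(the ruby in chest 2 | the guide opened chest 3) = (1/3) / (2/3) = 1/2.

1/2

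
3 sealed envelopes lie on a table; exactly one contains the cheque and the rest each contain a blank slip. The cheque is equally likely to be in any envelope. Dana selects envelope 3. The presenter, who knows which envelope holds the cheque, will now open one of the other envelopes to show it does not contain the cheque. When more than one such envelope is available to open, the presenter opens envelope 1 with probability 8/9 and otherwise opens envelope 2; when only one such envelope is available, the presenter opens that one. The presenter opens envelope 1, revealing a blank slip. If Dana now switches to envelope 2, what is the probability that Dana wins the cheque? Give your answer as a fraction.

9/17

Condition on the true location of the cheque.
If it is in envelope 1 (prior 1/3): the presenter opened envelope 1, so this case is ruled out; weight (1/3)·0 = 0.
If it is in envelope 2 (prior 1/3): only envelope 1 is available, probability 1; weight (1/3)·1 = 1/3.
If it is in envelope 3 (prior 1/3): envelope 1 is available, opened with probability 8/9; weight (1/3)·(8/9) = 8/27.
The weights sum to 17/27.
So P(the cheque in envelope 2 | the presenter opened envelope 1) = (1/3) / (17/27) = 9/17.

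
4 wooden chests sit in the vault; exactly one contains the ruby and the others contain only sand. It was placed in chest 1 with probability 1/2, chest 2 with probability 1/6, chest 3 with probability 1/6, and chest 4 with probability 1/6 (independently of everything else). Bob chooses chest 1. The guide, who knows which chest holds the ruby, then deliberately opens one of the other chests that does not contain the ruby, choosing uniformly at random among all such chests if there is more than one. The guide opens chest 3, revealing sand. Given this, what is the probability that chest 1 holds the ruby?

1/2

Condition on the true location of the ruby.
If it is in chest 1 (prior 1/2): the guide has 3 equally likely choices, so probability 1/3; weight (1/2)·(1/3) = 1/6.
If it is in either of chests 2 and 4 (prior 1/6 each): the guide has 2 equally likely choices, so probability 1/2; weight (1/6)·(1/2) = 1/12 each.
If it is in chest 3 (prior 1/6): the guide opened chest 3, so this case is ruled out; weight (1/6)·0 = 0.
The weights sum to 1/3.
So P(the ruby in chest 1 | the guide opened chest 3) = (1/6) / (1/3) = 1/2.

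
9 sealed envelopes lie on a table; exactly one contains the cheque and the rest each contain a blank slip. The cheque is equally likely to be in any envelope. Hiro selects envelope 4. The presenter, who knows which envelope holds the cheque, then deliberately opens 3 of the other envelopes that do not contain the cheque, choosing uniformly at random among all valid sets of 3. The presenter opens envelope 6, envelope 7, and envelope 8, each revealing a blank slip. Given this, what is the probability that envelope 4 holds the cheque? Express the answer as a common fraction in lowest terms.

Condition on the true location of the cheque.
If it is in any of envelopes 1, 2, 3, 5, and 9 (prior 1/9 each): the presenter has 35 equally likely choices, so probability 1/35; weight (1/9)·(1/35) = 1/315 each.
If it is in envelope 4 (prior 1/9): the presenter has 56 equally likely choices, so probability 1/56; weight (1/9)·(1/56) = 1/504.
If it is in any of envelopes 6, 7, and 8 (prior 1/9 each): that envelope was opened and seen not to hold the prize — ruled out; weight (1/9)·0 = 0 each.
The weights sum to 1/56.
So P(the cheque in envelope 4 | the presenter opened envelope 6, envelope 7, and envelope 8) = (1/504) / (1/56) = 1/9.

1/9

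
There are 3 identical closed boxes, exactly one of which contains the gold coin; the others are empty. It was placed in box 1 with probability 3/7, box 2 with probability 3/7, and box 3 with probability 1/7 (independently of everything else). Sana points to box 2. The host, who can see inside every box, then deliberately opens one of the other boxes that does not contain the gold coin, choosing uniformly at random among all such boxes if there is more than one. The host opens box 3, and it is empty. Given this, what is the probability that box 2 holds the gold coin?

Apply Bayes' rule, conditioning on where the gold coin actually is.
If it is in box 1 (prior 3/7): the host has no choice, probability 1; weight (3/7)·1 = 3/7.
If it is in box 2 (prior 3/7): the host has 2 equally likely choices, so probability 1/2; weight (3/7)·(1/2) = 3/14.
If it is in box 3 (prior 1/7): the host opened box 3, so this case is ruled out; weight (1/7)·0 = 0.
The weights sum to 9/14.
So P(the gold coin in box 2 | the host opened box 3) = (3/14) / (9/14) = 1/3.

1/3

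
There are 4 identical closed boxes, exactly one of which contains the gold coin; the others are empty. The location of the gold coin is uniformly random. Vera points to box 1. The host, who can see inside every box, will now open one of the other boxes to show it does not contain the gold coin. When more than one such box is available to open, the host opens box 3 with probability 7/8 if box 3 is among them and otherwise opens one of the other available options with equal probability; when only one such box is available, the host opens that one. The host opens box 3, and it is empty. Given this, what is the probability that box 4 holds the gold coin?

Consider each possible location of the gold coin in turn.
If it is in any of boxes 1, 2, and 4 (prior 1/4 each): box 3 is available, opened with probability 7/8; weight (1/4)·(7/8) = 7/32 each.
If it is in box 3 (prior 1/4): the host opened box 3, so this case is ruled out; weight (1/4)·0 = 0.
The weights sum to 21/32.
So P(the gold coin in box 4 | the host opened box 3) = (7/32) / (21/32) = 1/3.

1/3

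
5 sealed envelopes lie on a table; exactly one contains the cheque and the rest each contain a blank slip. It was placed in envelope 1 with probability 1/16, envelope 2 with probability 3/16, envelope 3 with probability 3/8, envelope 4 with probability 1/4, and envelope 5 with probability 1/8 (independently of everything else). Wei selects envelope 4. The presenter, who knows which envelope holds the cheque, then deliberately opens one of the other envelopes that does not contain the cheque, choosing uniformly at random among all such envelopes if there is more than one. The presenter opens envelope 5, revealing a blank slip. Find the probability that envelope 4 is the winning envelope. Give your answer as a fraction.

Consider each possible location of the cheque in turn.
If it is in envelope 1 (prior 1/16): the presenter has 3 equally likely choices, so probability 1/3; weight (1/16)·(1/3) = 1/48.
If it is in envelope 2 (prior 3/16): the presenter has 3 equally likely choices, so probability 1/3; weight (3/16)·(1/3) = 1/16.
If it is in envelope 3 (prior 3/8): the presenter has 3 equally likely choices, so probability 1/3; weight (3/8)·(1/3) = 1/8.
If it is in envelope 4 (prior 1/4): the presenter has 4 equally likely choices, so probability 1/4; weight (1/4)·(1/4) = 1/16.
If it is in envelope 5 (prior 1/8): the presenter opened envelope 5, so this case is ruled out; weight (1/8)·0 = 0.
The weights sum to 13/48.
So P(the cheque in envelope 4 | the presenter opened envelope 5) = (1/16) / (13/48) = 3/13.

3/13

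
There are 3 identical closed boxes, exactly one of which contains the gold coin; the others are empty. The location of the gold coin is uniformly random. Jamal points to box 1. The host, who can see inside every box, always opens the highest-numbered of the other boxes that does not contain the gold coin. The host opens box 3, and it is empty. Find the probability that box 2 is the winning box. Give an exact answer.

Apply Bayes' rule, conditioning on where the gold coin actually is.
If it is in either of boxes 1 and 2 (prior 1/3 each): box 3 is the highest-numbered option available, probability 1; weight (1/3)·1 = 1/3 each.
If it is in box 3 (prior 1/3): the host opened box 3, so this case is ruled out; weight (1/3)·0 = 0.
The weights sum to 2/3.
So P(the gold coin in box 2 | the host opened box 3) = (1/3) / (2/3) = 1/2.

1/2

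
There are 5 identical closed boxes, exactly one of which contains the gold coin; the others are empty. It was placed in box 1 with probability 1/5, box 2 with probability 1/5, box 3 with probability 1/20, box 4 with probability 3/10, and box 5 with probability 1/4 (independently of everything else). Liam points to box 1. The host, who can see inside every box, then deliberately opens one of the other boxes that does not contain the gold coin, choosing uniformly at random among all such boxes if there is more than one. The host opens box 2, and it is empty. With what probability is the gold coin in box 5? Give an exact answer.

1/3

Condition on the true location of the gold coin.
If it is in box 1 (prior 1/5): the host has 4 equally likely choices, so probability 1/4; weight (1/5)·(1/4) = 1/20.
If it is in box 2 (prior 1/5): the host opened box 2, so this case is ruled out; weight (1/5)·0 = 0.
If it is in box 3 (prior 1/20): the host has 3 equally likely choices, so probability 1/3; weight (1/20)·(1/3) = 1/60.
If it is in box 4 (prior 3/10): the host has 3 equally likely choices, so probability 1/3; weight (3/10)·(1/3) = 1/10.
If it is in box 5 (prior 1/4): the host has 3 equally likely choices, so probability 1/3; weight (1/4)·(1/3) = 1/12.
The weights sum to 1/4.
So P(the gold coin in box 5 | the host opened box 2) = (1/12) / (1/4) = 1/3.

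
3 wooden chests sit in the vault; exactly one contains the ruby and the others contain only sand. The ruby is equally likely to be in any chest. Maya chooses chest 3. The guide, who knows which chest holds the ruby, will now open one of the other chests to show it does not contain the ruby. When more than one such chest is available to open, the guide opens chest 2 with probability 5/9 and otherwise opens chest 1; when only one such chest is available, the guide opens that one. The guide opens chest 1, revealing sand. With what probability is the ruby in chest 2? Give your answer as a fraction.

Apply Bayes' rule, conditioning on where the ruby actually is.
If it is in chest 1 (prior 1/3): the guide opened chest 1, so this case is ruled out; weight (1/3)·0 = 0.
If it is in chest 2 (prior 1/3): only chest 1 is available, probability 1; weight (1/3)·1 = 1/3.
If it is in chest 3 (prior 1/3): chest 2 is available but not opened, probability 4/9; weight (1/3)·(4/9) = 4/27.
The weights sum to 13/27.
So P(the ruby in chest 2 | the guide opened chest 1) = (1/3) / (13/27) = 9/13.

9/13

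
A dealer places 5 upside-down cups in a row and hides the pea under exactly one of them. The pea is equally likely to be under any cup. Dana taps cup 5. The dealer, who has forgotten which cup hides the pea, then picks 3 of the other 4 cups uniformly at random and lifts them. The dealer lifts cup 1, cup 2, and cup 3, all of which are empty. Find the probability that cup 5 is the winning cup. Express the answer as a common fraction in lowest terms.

Because the dealer chose which cups to lift without knowing where the pea is, the choice is independent of the prize location. Learning that none of the 3 opened cups holds the pea simply rules out those 3 locations and leaves the remaining 2 cups still equally likely by symmetry.
So P(the pea under cup 5) = 1/2.

1/2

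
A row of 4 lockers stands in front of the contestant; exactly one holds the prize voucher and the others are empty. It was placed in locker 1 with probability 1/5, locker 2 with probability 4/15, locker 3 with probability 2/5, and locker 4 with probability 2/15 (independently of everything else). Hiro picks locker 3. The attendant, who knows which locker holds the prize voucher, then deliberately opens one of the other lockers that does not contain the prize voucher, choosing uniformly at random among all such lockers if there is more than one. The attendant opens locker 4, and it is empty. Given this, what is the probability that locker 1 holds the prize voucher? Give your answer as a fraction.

3/11

Condition on the true location of the prize voucher.
If it is in locker 1 (prior 1/5): the attendant has 2 equally likely choices, so probability 1/2; weight (1/5)·(1/2) = 1/10.
If it is in locker 2 (prior 4/15): the attendant has 2 equally likely choices, so probability 1/2; weight (4/15)·(1/2) = 2/15.
If it is in locker 3 (prior 2/5): the attendant has 3 equally likely choices, so probability 1/3; weight (2/5)·(1/3) = 2/15.
If it is in locker 4 (prior 2/15): the attendant opened locker 4, so this case is ruled out; weight (2/15)·0 = 0.
The weights sum to 11/30.
So P(the prize voucher in locker 1 | the attendant opened locker 4) = (1/10) / (11/30) = 3/11.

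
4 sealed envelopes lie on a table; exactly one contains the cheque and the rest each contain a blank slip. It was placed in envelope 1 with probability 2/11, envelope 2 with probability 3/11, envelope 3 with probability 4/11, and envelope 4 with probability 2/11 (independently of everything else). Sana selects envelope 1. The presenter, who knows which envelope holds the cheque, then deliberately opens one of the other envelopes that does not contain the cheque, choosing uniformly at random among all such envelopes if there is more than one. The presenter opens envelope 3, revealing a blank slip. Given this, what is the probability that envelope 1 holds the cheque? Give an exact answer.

Condition on the true location of the cheque.
If it is in envelope 1 (prior 2/11): the presenter has 3 equally likely choices, so probability 1/3; weight (2/11)·(1/3) = 2/33.
If it is in envelope 2 (prior 3/11): the presenter has 2 equally likely choices, so probability 1/2; weight (3/11)·(1/2) = 3/22.
If it is in envelope 3 (prior 4/11): the presenter opened envelope 3, so this case is ruled out; weight (4/11)·0 = 0.
If it is in envelope 4 (prior 2/11): the presenter has 2 equally likely choices, so probability 1/2; weight (2/11)·(1/2) = 1/11.
The weights sum to 19/66.
So P(the cheque in envelope 1 | the presenter opened envelope 3) = (2/33) / (19/66) = 4/19.

4/19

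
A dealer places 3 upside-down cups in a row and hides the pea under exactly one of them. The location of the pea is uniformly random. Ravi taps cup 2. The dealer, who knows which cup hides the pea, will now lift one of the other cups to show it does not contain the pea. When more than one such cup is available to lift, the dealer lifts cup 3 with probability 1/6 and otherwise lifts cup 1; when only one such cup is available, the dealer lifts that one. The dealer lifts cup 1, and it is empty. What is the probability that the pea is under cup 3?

Apply Bayes' rule, conditioning on where the pea actually is.
If it is under cup 1 (prior 1/3): the dealer opened cup 1, so this case is ruled out; weight (1/3)·0 = 0.
If it is under cup 2 (prior 1/3): cup 3 is available but not opened, probability 5/6; weight (1/3)·(5/6) = 5/18.
If it is under cup 3 (prior 1/3): only cup 1 is available, probability 1; weight (1/3)·1 = 1/3.
The weights sum to 11/18.
So P(the pea under cup 3 | the dealer opened cup 1) = (1/3) / (11/18) = 6/11.

6/11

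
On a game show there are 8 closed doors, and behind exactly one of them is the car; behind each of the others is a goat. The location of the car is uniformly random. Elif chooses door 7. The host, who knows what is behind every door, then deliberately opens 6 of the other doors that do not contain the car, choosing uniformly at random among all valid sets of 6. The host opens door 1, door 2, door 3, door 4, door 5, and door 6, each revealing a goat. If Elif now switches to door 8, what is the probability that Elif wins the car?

7/8

Condition on the true location of the car.
If it is behind any of doors 1, 2, 3, 4, 5, and 6 (prior 1/8 each): that door was opened and seen not to hold the prize — ruled out; weight (1/8)·0 = 0 each.
If it is behind door 7 (prior 1/8): the host has 7 equally likely choices, so probability 1/7; weight (1/8)·(1/7) = 1/56.
If it is behind door 8 (prior 1/8): the host has no choice, probability 1; weight (1/8)·1 = 1/8.
The weights sum to 1/7.
So P(the car behind door 8 | the host opened door 1, door 2, door 3, door 4, door 5, and door 6) = (1/8) / (1/7) = 7/8.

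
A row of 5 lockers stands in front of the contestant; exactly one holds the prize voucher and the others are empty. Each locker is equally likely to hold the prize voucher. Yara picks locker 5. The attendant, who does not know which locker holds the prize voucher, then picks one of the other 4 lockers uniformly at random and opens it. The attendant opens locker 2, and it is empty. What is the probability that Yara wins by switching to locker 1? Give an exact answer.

Condition on the true location of the prize voucher.
If it is in any of lockers 1, 3, 4, and 5 (prior 1/5 each): the attendant picks locker 2 with probability 1/4 regardless, and it is not the prize; weight (1/5)·(1/4) = 1/20 each.
If it is in locker 2 (prior 1/5): the attendant opened locker 2, so this case is ruled out; weight (1/5)·0 = 0.
The weights sum to 1/5.
So P(the prize voucher in locker 1 | the attendant opened locker 2) = (1/20) / (1/5) = 1/4.

1/4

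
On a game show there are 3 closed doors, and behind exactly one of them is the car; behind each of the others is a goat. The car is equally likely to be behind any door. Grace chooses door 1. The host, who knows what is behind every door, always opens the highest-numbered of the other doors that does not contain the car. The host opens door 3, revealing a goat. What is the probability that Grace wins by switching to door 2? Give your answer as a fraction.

1/2

Apply Bayes' rule, conditioning on where the car actually is.
If it is behind either of doors 1 and 2 (prior 1/3 each): door 3 is the highest-numbered option available, probability 1; weight (1/3)·1 = 1/3 each.
If it is behind door 3 (prior 1/3): the host opened door 3, so this case is ruled out; weight (1/3)·0 = 0.
The weights sum to 2/3.
So P(the car behind door 2 | the host opened door 3) = (1/3) / (2/3) = 1/2.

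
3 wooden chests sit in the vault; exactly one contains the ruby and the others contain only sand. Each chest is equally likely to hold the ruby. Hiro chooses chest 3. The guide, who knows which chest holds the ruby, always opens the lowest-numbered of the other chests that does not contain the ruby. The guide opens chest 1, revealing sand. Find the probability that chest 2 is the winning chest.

Condition on the true location of the ruby.
If it is in chest 1 (prior 1/3): the guide opened chest 1, so this case is ruled out; weight (1/3)·0 = 0.
If it is in either of chests 2 and 3 (prior 1/3 each): chest 1 is the lowest-numbered option available, probability 1; weight (1/3)·1 = 1/3 each.
The weights sum to 2/3.
So P(the ruby in chest 2 | the guide opened chest 1) = (1/3) / (2/3) = 1/2.

1/2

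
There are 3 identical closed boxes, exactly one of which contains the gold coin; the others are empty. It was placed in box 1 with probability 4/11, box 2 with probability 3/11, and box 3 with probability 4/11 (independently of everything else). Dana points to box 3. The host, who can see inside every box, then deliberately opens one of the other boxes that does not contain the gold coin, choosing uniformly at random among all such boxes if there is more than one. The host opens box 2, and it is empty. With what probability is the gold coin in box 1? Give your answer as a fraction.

Apply Bayes' rule, conditioning on where the gold coin actually is.
If it is in box 1 (prior 4/11): the host has no choice, probability 1; weight (4/11)·1 = 4/11.
If it is in box 2 (prior 3/11): the host opened box 2, so this case is ruled out; weight (3/11)·0 = 0.
If it is in box 3 (prior 4/11): the host has 2 equally likely choices, so probability 1/2; weight (4/11)·(1/2) = 2/11.
The weights sum to 6/11.
So P(the gold coin in box 1 | the host opened box 2) = (4/11) / (6/11) = 2/3.

2/3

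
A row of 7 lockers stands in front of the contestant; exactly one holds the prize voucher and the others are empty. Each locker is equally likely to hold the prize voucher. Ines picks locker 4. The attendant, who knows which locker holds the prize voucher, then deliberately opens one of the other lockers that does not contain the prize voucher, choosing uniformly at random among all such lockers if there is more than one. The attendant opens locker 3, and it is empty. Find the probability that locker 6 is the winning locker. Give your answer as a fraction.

Condition on the true location of the prize voucher.
If it is in any of lockers 1, 2, 5, 6, and 7 (prior 1/7 each): the attendant has 5 equally likely choices, so probability 1/5; weight (1/7)·(1/5) = 1/35 each.
If it is in locker 3 (prior 1/7): the attendant opened locker 3, so this case is ruled out; weight (1/7)·0 = 0.
If it is in locker 4 (prior 1/7): the attendant has 6 equally likely choices, so probability 1/6; weight (1/7)·(1/6) = 1/42.
The weights sum to 1/6.
So P(the prize voucher in locker 6 | the attendant opened locker 3) = (1/35) / (1/6) = 6/35.

6/35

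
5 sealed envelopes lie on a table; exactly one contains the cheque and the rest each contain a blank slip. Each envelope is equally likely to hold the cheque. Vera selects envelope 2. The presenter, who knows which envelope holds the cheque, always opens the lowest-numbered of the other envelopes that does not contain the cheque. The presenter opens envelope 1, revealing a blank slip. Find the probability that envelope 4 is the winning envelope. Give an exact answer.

1/4

Consider each possible location of the cheque in turn.
If it is in envelope 1 (prior 1/5): the presenter opened envelope 1, so this case is ruled out; weight (1/5)·0 = 0.
If it is in any of envelopes 2, 3, 4, and 5 (prior 1/5 each): envelope 1 is the lowest-numbered option available, probability 1; weight (1/5)·1 = 1/5 each.
The weights sum to 4/5.
So P(the cheque in envelope 4 | the presenter opened envelope 1) = (1/5) / (4/5) = 1/4.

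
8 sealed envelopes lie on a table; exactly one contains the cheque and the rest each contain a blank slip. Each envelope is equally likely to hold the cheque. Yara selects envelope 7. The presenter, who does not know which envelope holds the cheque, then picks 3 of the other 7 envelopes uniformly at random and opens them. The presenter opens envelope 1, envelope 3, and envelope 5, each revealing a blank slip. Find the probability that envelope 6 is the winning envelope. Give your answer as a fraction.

1/5

Because the presenter chose which envelopes to open without knowing where the cheque is, the choice is independent of the prize location. Learning that none of the 3 opened envelopes holds the cheque simply rules out those 3 locations and leaves the remaining 5 envelopes still equally likely by symmetry.
So P(the cheque in envelope 6) = 1/5.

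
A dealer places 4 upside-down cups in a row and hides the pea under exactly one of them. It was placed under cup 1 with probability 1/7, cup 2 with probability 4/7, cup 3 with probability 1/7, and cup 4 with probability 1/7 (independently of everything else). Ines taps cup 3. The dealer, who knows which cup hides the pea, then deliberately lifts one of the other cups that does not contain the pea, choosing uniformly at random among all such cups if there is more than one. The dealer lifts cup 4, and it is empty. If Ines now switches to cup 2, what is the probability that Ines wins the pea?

12/17

Condition on the true location of the pea.
If it is under cup 1 (prior 1/7): the dealer has 2 equally likely choices, so probability 1/2; weight (1/7)·(1/2) = 1/14.
If it is under cup 2 (prior 4/7): the dealer has 2 equally likely choices, so probability 1/2; weight (4/7)·(1/2) = 2/7.
If it is under cup 3 (prior 1/7): the dealer has 3 equally likely choices, so probability 1/3; weight (1/7)·(1/3) = 1/21.
If it is under cup 4 (prior 1/7): the dealer opened cup 4, so this case is ruled out; weight (1/7)·0 = 0.
The weights sum to 17/42.
So P(the pea under cup 2 | the dealer opened cup 4) = (2/7) / (17/42) = 12/17.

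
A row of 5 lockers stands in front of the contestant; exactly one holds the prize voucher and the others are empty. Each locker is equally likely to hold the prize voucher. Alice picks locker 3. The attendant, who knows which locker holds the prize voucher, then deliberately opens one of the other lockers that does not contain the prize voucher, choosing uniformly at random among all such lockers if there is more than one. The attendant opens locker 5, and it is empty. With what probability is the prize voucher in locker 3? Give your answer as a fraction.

Apply Bayes' rule, conditioning on where the prize voucher actually is.
If it is in any of lockers 1, 2, and 4 (prior 1/5 each): the attendant has 3 equally likely choices, so probability 1/3; weight (1/5)·(1/3) = 1/15 each.
If it is in locker 3 (prior 1/5): the attendant has 4 equally likely choices, so probability 1/4; weight (1/5)·(1/4) = 1/20.
If it is in locker 5 (prior 1/5): the attendant opened locker 5, so this case is ruled out; weight (1/5)·0 = 0.
The weights sum to 1/4.
So P(the prize voucher in locker 3 | the attendant opened locker 5) = (1/20) / (1/4) = 1/5.

1/5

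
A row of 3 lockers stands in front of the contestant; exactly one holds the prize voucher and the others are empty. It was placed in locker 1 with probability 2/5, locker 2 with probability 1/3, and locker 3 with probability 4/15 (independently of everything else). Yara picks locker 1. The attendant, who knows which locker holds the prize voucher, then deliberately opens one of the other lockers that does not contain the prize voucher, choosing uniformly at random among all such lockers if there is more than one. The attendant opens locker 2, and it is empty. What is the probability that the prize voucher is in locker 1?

Apply Bayes' rule, conditioning on where the prize voucher actually is.
If it is in locker 1 (prior 2/5): the attendant has 2 equally likely choices, so probability 1/2; weight (2/5)·(1/2) = 1/5.
If it is in locker 2 (prior 1/3): the attendant opened locker 2, so this case is ruled out; weight (1/3)·0 = 0.
If it is in locker 3 (prior 4/15): the attendant has no choice, probability 1; weight (4/15)·1 = 4/15.
The weights sum to 7/15.
So P(the prize voucher in locker 1 | the attendant opened locker 2) = (1/5) / (7/15) = 3/7.

3/7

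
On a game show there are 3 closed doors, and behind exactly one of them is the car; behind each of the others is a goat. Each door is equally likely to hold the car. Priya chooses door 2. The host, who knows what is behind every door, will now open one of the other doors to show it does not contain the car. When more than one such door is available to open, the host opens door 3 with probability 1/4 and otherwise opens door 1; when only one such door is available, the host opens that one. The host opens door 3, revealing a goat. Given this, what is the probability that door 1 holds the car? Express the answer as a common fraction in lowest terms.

4/5

Apply Bayes' rule, conditioning on where the car actually is.
If it is behind door 1 (prior 1/3): only door 3 is available, probability 1; weight (1/3)·1 = 1/3.
If it is behind door 2 (prior 1/3): door 3 is available, opened with probability 1/4; weight (1/3)·(1/4) = 1/12.
If it is behind door 3 (prior 1/3): the host opened door 3, so this case is ruled out; weight (1/3)·0 = 0.
The weights sum to 5/12.
So P(the car behind door 1 | the host opened door 3) = (1/3) / (5/12) = 4/5.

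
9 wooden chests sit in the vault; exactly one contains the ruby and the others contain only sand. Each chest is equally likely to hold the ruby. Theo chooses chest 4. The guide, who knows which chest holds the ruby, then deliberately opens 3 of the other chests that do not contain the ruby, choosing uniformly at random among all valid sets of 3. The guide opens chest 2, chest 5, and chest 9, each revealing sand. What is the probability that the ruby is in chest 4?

Apply Bayes' rule, conditioning on where the ruby actually is.
If it is in any of chests 1, 3, 6, 7, and 8 (prior 1/9 each): the guide has 35 equally likely choices, so probability 1/35; weight (1/9)·(1/35) = 1/315 each.
If it is in any of chests 2, 5, and 9 (prior 1/9 each): that chest was opened and seen not to hold the prize — ruled out; weight (1/9)·0 = 0 each.
If it is in chest 4 (prior 1/9): the guide has 56 equally likely choices, so probability 1/56; weight (1/9)·(1/56) = 1/504.
The weights sum to 1/56.
So P(the ruby in chest 4 | the guide opened chest 2, chest 5, and chest 9) = (1/504) / (1/56) = 1/9.

1/9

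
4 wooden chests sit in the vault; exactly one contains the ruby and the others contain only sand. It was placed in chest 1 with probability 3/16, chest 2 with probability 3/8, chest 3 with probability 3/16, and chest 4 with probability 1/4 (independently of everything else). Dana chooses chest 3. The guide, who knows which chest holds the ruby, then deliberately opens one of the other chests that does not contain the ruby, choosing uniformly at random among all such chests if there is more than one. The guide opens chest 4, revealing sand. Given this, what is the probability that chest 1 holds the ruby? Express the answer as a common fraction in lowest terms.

Apply Bayes' rule, conditioning on where the ruby actually is.
If it is in chest 1 (prior 3/16): the guide has 2 equally likely choices, so probability 1/2; weight (3/16)·(1/2) = 3/32.
If it is in chest 2 (prior 3/8): the guide has 2 equally likely choices, so probability 1/2; weight (3/8)·(1/2) = 3/16.
If it is in chest 3 (prior 3/16): the guide has 3 equally likely choices, so probability 1/3; weight (3/16)·(1/3) = 1/16.
If it is in chest 4 (prior 1/4): the guide opened chest 4, so this case is ruled out; weight (1/4)·0 = 0.
The weights sum to 11/32.
So P(the ruby in chest 1 | the guide opened chest 4) = (3/32) / (11/32) = 3/11.

3/11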